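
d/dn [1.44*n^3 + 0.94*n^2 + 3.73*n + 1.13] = 4.32*n^2 + 1.88*n + 3.73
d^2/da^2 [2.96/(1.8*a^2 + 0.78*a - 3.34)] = (-19.1808*a^2 - 8.31168*a + 2.96*(3.6*a + 0.78)*(7.2*a + 1.56) + 35.59104)/(1.8*a^2 + 0.78*a - 3.34)^3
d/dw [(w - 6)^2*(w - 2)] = (w - 6)*(3*w - 10)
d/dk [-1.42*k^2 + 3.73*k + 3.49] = 3.73 - 2.84*k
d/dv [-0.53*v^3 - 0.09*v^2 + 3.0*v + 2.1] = -1.59*v^2 - 0.18*v + 3.0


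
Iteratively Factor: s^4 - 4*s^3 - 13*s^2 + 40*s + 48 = (s - 4)*(s^3 - 13*s - 12) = (s - 4)*(s + 3)*(s^2 - 3*s - 4) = (s - 4)^2*(s + 3)*(s + 1)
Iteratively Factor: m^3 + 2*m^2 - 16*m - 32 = (m + 4)*(m^2 - 2*m - 8) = (m - 4)*(m + 4)*(m + 2)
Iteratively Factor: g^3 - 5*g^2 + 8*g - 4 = (g - 2)*(g^2 - 3*g + 2) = (g - 2)*(g - 1)*(g - 2)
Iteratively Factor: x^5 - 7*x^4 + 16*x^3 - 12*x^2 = (x)*(x^4 - 7*x^3 + 16*x^2 - 12*x) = x*(x - 2)*(x^3 - 5*x^2 + 6*x) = x*(x - 3)*(x - 2)*(x^2 - 2*x) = x*(x - 3)*(x - 2)^2*(x)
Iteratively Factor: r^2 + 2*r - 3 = (r - 1)*(r + 3)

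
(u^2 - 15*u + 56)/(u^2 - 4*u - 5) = (-u^2 + 15*u - 56)/(-u^2 + 4*u + 5)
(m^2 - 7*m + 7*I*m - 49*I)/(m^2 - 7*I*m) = (m^2 + 7*m*(-1 + I) - 49*I)/(m*(m - 7*I))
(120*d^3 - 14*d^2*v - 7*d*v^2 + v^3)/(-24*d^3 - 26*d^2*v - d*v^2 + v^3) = (-5*d + v)/(d + v)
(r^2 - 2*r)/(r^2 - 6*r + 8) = r/(r - 4)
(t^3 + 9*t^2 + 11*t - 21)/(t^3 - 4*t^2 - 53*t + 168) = (t^2 + 2*t - 3)/(t^2 - 11*t + 24)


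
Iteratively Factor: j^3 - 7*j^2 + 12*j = (j - 3)*(j^2 - 4*j) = j*(j - 3)*(j - 4)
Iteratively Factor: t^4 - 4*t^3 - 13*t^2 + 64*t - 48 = (t - 1)*(t^3 - 3*t^2 - 16*t + 48) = (t - 1)*(t + 4)*(t^2 - 7*t + 12) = (t - 4)*(t - 1)*(t + 4)*(t - 3)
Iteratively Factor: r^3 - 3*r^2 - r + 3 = (r + 1)*(r^2 - 4*r + 3) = (r - 3)*(r + 1)*(r - 1)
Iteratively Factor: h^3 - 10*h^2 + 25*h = (h - 5)*(h^2 - 5*h) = h*(h - 5)*(h - 5)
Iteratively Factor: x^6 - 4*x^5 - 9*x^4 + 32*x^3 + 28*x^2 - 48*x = (x)*(x^5 - 4*x^4 - 9*x^3 + 32*x^2 + 28*x - 48) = x*(x - 1)*(x^4 - 3*x^3 - 12*x^2 + 20*x + 48) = x*(x - 3)*(x - 1)*(x^3 - 12*x - 16) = x*(x - 3)*(x - 1)*(x + 2)*(x^2 - 2*x - 8) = x*(x - 4)*(x - 3)*(x - 1)*(x + 2)*(x + 2)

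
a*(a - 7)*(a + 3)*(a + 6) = a^4 + 2*a^3 - 45*a^2 - 126*a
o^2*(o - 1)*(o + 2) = o^4 + o^3 - 2*o^2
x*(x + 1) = x^2 + x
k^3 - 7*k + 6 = (k - 2)*(k - 1)*(k + 3)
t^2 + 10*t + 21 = (t + 3)*(t + 7)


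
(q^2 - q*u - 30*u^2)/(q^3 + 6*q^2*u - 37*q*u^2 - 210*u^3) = 1/(q + 7*u)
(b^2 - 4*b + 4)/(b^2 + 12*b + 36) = (b^2 - 4*b + 4)/(b^2 + 12*b + 36)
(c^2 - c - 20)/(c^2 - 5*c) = (c + 4)/c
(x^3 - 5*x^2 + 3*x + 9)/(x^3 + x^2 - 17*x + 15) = (x^2 - 2*x - 3)/(x^2 + 4*x - 5)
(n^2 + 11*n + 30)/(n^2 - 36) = (n + 5)/(n - 6)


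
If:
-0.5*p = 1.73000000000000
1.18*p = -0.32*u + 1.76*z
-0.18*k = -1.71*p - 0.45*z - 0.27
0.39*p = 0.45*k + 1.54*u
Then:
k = -33.16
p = -3.46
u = 8.81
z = -0.72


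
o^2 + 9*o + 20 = (o + 4)*(o + 5)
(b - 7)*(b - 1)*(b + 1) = b^3 - 7*b^2 - b + 7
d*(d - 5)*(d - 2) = d^3 - 7*d^2 + 10*d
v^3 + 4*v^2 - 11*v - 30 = (v - 3)*(v + 2)*(v + 5)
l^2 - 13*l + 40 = (l - 8)*(l - 5)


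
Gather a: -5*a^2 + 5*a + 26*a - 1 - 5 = -5*a^2 + 31*a - 6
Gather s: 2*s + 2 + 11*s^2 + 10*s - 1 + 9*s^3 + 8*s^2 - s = 9*s^3 + 19*s^2 + 11*s + 1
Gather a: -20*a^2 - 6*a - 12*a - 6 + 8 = -20*a^2 - 18*a + 2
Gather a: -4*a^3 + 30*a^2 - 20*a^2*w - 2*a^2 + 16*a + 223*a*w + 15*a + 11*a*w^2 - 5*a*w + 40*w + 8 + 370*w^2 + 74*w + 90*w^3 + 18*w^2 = -4*a^3 + a^2*(28 - 20*w) + a*(11*w^2 + 218*w + 31) + 90*w^3 + 388*w^2 + 114*w + 8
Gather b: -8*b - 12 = -8*b - 12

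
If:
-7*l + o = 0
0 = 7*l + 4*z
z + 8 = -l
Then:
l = 32/3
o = 224/3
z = -56/3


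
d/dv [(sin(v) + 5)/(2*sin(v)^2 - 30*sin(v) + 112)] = (-10*sin(v) + cos(v)^2 + 130)*cos(v)/(2*(sin(v)^2 - 15*sin(v) + 56)^2)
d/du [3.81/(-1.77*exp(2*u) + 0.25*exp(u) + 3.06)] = (13.4874*exp(u) - 0.9525)*exp(u)/(-1.77*exp(2*u) + 0.25*exp(u) + 3.06)^2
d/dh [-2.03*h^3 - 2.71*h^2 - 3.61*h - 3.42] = -6.09*h^2 - 5.42*h - 3.61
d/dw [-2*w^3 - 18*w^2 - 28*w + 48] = -6*w^2 - 36*w - 28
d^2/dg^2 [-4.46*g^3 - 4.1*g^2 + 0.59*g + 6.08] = -26.76*g - 8.2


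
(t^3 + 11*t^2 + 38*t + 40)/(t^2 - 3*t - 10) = (t^2 + 9*t + 20)/(t - 5)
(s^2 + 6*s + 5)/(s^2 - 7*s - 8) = (s + 5)/(s - 8)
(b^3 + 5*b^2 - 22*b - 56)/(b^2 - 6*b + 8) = (b^2 + 9*b + 14)/(b - 2)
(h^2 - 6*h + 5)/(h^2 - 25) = (h - 1)/(h + 5)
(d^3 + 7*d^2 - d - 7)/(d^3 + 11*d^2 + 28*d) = (d^2 - 1)/(d*(d + 4))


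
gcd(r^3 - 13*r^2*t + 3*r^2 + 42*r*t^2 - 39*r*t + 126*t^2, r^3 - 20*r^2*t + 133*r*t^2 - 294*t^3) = r^2 - 13*r*t + 42*t^2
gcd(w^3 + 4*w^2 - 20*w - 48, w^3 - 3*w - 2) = 1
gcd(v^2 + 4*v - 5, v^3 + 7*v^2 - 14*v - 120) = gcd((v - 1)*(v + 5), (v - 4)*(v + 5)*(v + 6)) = v + 5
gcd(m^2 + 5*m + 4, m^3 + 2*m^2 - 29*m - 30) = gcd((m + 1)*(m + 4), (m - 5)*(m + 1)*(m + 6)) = m + 1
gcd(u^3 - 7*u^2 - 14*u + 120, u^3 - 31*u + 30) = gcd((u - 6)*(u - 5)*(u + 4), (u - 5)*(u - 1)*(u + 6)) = u - 5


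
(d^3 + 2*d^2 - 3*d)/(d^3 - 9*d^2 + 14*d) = (d^2 + 2*d - 3)/(d^2 - 9*d + 14)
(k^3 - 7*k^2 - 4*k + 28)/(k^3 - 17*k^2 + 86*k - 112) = (k + 2)/(k - 8)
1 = 1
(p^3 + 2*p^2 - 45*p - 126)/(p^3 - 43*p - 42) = (p + 3)/(p + 1)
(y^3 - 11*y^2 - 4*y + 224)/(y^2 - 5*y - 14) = (y^2 - 4*y - 32)/(y + 2)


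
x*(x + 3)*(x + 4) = x^3 + 7*x^2 + 12*x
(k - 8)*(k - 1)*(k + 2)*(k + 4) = k^4 - 3*k^3 - 38*k^2 - 24*k + 64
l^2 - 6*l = l*(l - 6)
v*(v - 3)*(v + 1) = v^3 - 2*v^2 - 3*v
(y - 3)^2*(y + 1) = y^3 - 5*y^2 + 3*y + 9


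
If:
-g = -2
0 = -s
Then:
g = 2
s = 0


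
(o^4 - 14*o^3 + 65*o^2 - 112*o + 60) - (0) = o^4 - 14*o^3 + 65*o^2 - 112*o + 60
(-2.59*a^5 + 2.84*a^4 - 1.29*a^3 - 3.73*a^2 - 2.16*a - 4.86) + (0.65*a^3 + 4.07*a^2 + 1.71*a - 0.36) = -2.59*a^5 + 2.84*a^4 - 0.64*a^3 + 0.34*a^2 - 0.45*a - 5.22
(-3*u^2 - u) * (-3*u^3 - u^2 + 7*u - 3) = 9*u^5 + 6*u^4 - 20*u^3 + 2*u^2 + 3*u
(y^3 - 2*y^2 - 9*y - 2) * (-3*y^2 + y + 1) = -3*y^5 + 7*y^4 + 26*y^3 - 5*y^2 - 11*y - 2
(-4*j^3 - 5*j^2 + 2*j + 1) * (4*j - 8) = -16*j^4 + 12*j^3 + 48*j^2 - 12*j - 8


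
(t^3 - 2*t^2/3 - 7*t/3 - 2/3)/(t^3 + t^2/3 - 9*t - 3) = (t^2 - t - 2)/(t^2 - 9)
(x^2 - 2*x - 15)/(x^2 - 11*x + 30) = (x + 3)/(x - 6)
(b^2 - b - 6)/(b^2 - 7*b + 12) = (b + 2)/(b - 4)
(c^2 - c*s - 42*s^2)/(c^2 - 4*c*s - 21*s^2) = (c + 6*s)/(c + 3*s)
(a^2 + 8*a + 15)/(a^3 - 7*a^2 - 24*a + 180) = (a + 3)/(a^2 - 12*a + 36)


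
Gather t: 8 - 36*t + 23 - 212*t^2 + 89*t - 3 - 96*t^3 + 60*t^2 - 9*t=-96*t^3 - 152*t^2 + 44*t + 28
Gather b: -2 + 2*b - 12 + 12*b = 14*b - 14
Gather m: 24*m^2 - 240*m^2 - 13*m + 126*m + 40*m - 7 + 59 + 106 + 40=-216*m^2 + 153*m + 198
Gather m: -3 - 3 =-6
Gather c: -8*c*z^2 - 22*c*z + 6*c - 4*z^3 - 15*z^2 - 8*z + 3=c*(-8*z^2 - 22*z + 6) - 4*z^3 - 15*z^2 - 8*z + 3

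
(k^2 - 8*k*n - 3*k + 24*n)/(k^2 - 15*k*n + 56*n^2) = (k - 3)/(k - 7*n)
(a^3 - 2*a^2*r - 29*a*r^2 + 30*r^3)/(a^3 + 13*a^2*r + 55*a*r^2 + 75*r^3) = (a^2 - 7*a*r + 6*r^2)/(a^2 + 8*a*r + 15*r^2)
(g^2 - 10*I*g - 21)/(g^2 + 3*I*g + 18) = (g - 7*I)/(g + 6*I)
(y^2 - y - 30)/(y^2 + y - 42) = (y + 5)/(y + 7)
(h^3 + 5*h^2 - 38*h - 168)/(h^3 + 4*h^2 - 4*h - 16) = (h^2 + h - 42)/(h^2 - 4)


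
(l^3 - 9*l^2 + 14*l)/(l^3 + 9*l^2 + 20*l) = (l^2 - 9*l + 14)/(l^2 + 9*l + 20)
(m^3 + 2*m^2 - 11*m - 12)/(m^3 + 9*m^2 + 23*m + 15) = (m^2 + m - 12)/(m^2 + 8*m + 15)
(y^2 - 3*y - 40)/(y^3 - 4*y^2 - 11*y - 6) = (-y^2 + 3*y + 40)/(-y^3 + 4*y^2 + 11*y + 6)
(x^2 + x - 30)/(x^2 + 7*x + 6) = (x - 5)/(x + 1)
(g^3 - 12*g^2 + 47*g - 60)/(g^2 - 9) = (g^2 - 9*g + 20)/(g + 3)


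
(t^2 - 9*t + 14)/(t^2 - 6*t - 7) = (t - 2)/(t + 1)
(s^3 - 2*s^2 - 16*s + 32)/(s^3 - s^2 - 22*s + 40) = (s + 4)/(s + 5)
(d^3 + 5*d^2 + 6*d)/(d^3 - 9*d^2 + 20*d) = (d^2 + 5*d + 6)/(d^2 - 9*d + 20)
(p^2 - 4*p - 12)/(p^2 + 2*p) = (p - 6)/p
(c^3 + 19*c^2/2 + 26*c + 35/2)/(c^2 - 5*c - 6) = (2*c^2 + 17*c + 35)/(2*(c - 6))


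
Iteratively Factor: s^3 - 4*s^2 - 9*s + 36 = (s - 4)*(s^2 - 9) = (s - 4)*(s - 3)*(s + 3)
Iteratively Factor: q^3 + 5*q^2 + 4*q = (q + 4)*(q^2 + q) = (q + 1)*(q + 4)*(q)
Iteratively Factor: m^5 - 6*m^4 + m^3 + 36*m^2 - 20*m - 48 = (m - 4)*(m^4 - 2*m^3 - 7*m^2 + 8*m + 12) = (m - 4)*(m + 2)*(m^3 - 4*m^2 + m + 6) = (m - 4)*(m + 1)*(m + 2)*(m^2 - 5*m + 6) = (m - 4)*(m - 3)*(m + 1)*(m + 2)*(m - 2)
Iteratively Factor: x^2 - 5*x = (x - 5)*(x)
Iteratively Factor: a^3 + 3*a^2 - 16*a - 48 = (a + 3)*(a^2 - 16) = (a - 4)*(a + 3)*(a + 4)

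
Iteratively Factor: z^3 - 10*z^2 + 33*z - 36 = (z - 3)*(z^2 - 7*z + 12) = (z - 3)^2*(z - 4)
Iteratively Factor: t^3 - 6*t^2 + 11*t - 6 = (t - 3)*(t^2 - 3*t + 2) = (t - 3)*(t - 1)*(t - 2)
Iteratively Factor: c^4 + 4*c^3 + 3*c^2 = (c + 1)*(c^3 + 3*c^2) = c*(c + 1)*(c^2 + 3*c) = c^2*(c + 1)*(c + 3)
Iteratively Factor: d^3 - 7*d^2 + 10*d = (d - 5)*(d^2 - 2*d) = d*(d - 5)*(d - 2)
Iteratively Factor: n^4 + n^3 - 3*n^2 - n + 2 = (n + 1)*(n^3 - 3*n + 2) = (n + 1)*(n + 2)*(n^2 - 2*n + 1) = (n - 1)*(n + 1)*(n + 2)*(n - 1)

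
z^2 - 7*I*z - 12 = (z - 4*I)*(z - 3*I)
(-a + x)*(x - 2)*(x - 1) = -a*x^2 + 3*a*x - 2*a + x^3 - 3*x^2 + 2*x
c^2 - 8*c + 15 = (c - 5)*(c - 3)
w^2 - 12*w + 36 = (w - 6)^2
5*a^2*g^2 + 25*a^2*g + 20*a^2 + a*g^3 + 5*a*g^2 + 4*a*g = (5*a + g)*(g + 4)*(a*g + a)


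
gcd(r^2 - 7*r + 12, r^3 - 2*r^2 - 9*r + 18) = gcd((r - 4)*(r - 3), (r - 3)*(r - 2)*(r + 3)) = r - 3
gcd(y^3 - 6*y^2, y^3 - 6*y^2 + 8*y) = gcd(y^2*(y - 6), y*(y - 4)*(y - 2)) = y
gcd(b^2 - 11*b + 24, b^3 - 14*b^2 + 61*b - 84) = b - 3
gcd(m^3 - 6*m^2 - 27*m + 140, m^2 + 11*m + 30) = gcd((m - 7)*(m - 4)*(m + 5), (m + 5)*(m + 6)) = m + 5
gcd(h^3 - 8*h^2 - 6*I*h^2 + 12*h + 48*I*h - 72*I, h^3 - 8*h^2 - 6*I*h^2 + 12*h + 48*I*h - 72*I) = h^3 + h^2*(-8 - 6*I) + h*(12 + 48*I) - 72*I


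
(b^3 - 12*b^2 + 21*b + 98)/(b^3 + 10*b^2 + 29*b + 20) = (b^3 - 12*b^2 + 21*b + 98)/(b^3 + 10*b^2 + 29*b + 20)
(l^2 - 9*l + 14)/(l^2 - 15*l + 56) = (l - 2)/(l - 8)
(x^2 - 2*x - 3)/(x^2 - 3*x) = (x + 1)/x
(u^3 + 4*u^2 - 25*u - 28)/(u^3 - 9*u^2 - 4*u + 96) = (u^2 + 8*u + 7)/(u^2 - 5*u - 24)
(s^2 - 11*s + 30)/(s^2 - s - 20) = (s - 6)/(s + 4)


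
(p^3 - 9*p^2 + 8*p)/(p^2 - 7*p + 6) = p*(p - 8)/(p - 6)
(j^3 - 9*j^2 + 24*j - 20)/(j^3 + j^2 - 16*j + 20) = (j - 5)/(j + 5)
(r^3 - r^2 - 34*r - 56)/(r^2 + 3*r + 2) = (r^2 - 3*r - 28)/(r + 1)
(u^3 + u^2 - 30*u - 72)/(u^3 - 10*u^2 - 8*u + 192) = (u + 3)/(u - 8)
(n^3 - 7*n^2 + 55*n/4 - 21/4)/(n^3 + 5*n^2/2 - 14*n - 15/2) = (4*n^2 - 16*n + 7)/(2*(2*n^2 + 11*n + 5))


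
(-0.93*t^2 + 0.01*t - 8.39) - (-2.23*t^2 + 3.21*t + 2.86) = 1.3*t^2 - 3.2*t - 11.25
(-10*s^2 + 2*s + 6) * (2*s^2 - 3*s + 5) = -20*s^4 + 34*s^3 - 44*s^2 - 8*s + 30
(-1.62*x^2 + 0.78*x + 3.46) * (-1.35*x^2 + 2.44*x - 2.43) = 2.187*x^4 - 5.0058*x^3 + 1.1688*x^2 + 6.547*x - 8.4078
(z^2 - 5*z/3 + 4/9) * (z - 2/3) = z^3 - 7*z^2/3 + 14*z/9 - 8/27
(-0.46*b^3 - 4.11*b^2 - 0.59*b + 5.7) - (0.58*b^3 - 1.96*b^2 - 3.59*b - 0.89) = -1.04*b^3 - 2.15*b^2 + 3.0*b + 6.59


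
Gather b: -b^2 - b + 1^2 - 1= -b^2 - b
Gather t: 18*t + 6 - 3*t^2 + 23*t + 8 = -3*t^2 + 41*t + 14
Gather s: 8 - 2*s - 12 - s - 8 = -3*s - 12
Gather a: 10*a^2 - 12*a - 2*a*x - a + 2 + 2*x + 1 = 10*a^2 + a*(-2*x - 13) + 2*x + 3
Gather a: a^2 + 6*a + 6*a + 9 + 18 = a^2 + 12*a + 27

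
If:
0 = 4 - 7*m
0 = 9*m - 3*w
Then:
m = 4/7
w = 12/7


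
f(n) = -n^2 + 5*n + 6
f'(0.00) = 5.00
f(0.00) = 6.00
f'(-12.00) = 29.00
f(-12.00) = -198.00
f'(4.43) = -3.86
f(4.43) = 8.53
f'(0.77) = 3.46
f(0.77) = 9.26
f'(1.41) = 2.18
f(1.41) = 11.06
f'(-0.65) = 6.30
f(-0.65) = 2.33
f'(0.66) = 3.68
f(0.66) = 8.86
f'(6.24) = -7.48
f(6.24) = -1.74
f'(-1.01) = 7.02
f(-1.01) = -0.07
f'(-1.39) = 7.78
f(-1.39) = -2.88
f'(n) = 5 - 2*n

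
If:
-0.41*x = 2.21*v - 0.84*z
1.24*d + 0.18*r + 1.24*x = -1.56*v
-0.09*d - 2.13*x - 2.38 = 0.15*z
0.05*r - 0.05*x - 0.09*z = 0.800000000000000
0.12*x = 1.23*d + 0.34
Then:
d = -0.37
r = 12.48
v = -0.35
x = -1.00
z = -1.40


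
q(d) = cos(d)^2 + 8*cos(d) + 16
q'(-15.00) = 4.21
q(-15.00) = 10.50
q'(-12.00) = -5.20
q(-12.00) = 23.46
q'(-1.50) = 8.12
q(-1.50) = 16.57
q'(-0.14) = 1.39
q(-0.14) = 24.90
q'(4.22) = 6.22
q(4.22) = 12.44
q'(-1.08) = 7.89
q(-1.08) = 19.99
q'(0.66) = -5.87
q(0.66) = 22.94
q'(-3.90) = -4.50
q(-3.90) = 10.72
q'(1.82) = -7.27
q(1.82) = 14.09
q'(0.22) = -2.17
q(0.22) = 24.76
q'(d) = -2*sin(d)*cos(d) - 8*sin(d)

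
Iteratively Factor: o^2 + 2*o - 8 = (o + 4)*(o - 2)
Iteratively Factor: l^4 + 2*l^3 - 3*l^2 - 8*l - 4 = (l + 2)*(l^3 - 3*l - 2) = (l - 2)*(l + 2)*(l^2 + 2*l + 1) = (l - 2)*(l + 1)*(l + 2)*(l + 1)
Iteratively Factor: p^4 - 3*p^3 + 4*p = (p)*(p^3 - 3*p^2 + 4) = p*(p - 2)*(p^2 - p - 2) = p*(p - 2)*(p + 1)*(p - 2)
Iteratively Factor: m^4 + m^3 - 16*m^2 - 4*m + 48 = (m + 2)*(m^3 - m^2 - 14*m + 24) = (m - 3)*(m + 2)*(m^2 + 2*m - 8) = (m - 3)*(m + 2)*(m + 4)*(m - 2)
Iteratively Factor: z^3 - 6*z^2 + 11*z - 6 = (z - 3)*(z^2 - 3*z + 2) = (z - 3)*(z - 1)*(z - 2)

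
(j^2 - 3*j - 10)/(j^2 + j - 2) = (j - 5)/(j - 1)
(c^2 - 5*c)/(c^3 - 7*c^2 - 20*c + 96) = c*(c - 5)/(c^3 - 7*c^2 - 20*c + 96)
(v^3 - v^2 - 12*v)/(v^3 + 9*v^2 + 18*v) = (v - 4)/(v + 6)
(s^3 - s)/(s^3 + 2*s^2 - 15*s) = (s^2 - 1)/(s^2 + 2*s - 15)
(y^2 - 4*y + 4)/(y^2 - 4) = (y - 2)/(y + 2)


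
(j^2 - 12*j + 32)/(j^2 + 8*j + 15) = (j^2 - 12*j + 32)/(j^2 + 8*j + 15)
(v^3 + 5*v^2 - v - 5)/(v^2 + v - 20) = (v^2 - 1)/(v - 4)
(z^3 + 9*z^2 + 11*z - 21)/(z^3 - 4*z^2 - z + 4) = (z^2 + 10*z + 21)/(z^2 - 3*z - 4)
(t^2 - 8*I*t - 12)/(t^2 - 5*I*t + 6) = (t - 2*I)/(t + I)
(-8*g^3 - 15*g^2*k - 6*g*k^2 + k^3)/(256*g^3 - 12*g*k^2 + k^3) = (-g^2 - 2*g*k - k^2)/(32*g^2 + 4*g*k - k^2)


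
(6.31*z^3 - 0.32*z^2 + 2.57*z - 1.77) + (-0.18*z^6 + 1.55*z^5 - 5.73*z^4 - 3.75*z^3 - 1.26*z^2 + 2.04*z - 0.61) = -0.18*z^6 + 1.55*z^5 - 5.73*z^4 + 2.56*z^3 - 1.58*z^2 + 4.61*z - 2.38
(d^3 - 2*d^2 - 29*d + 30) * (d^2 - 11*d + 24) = d^5 - 13*d^4 + 17*d^3 + 301*d^2 - 1026*d + 720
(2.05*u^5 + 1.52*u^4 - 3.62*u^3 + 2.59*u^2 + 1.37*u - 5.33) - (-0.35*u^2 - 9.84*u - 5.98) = 2.05*u^5 + 1.52*u^4 - 3.62*u^3 + 2.94*u^2 + 11.21*u + 0.65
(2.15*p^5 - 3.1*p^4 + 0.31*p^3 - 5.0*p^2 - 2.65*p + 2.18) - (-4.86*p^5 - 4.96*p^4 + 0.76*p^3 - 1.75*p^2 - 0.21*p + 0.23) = 7.01*p^5 + 1.86*p^4 - 0.45*p^3 - 3.25*p^2 - 2.44*p + 1.95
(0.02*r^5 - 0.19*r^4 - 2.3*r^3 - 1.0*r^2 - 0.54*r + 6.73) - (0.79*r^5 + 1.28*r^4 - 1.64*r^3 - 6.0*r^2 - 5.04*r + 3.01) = -0.77*r^5 - 1.47*r^4 - 0.66*r^3 + 5.0*r^2 + 4.5*r + 3.72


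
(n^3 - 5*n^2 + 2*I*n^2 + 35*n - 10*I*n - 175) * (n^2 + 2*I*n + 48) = n^5 - 5*n^4 + 4*I*n^4 + 79*n^3 - 20*I*n^3 - 395*n^2 + 166*I*n^2 + 1680*n - 830*I*n - 8400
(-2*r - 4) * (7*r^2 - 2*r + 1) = -14*r^3 - 24*r^2 + 6*r - 4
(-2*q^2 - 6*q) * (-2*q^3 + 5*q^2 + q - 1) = 4*q^5 + 2*q^4 - 32*q^3 - 4*q^2 + 6*q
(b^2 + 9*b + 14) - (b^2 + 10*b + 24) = -b - 10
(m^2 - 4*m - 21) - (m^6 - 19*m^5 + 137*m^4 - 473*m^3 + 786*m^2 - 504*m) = -m^6 + 19*m^5 - 137*m^4 + 473*m^3 - 785*m^2 + 500*m - 21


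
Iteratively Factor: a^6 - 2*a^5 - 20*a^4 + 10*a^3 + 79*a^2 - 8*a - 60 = (a - 2)*(a^5 - 20*a^3 - 30*a^2 + 19*a + 30) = (a - 2)*(a + 3)*(a^4 - 3*a^3 - 11*a^2 + 3*a + 10) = (a - 2)*(a + 1)*(a + 3)*(a^3 - 4*a^2 - 7*a + 10) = (a - 2)*(a + 1)*(a + 2)*(a + 3)*(a^2 - 6*a + 5) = (a - 2)*(a - 1)*(a + 1)*(a + 2)*(a + 3)*(a - 5)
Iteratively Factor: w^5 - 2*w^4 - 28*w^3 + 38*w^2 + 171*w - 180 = (w + 4)*(w^4 - 6*w^3 - 4*w^2 + 54*w - 45) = (w - 3)*(w + 4)*(w^3 - 3*w^2 - 13*w + 15) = (w - 3)*(w - 1)*(w + 4)*(w^2 - 2*w - 15) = (w - 3)*(w - 1)*(w + 3)*(w + 4)*(w - 5)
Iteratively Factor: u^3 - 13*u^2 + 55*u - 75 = (u - 5)*(u^2 - 8*u + 15) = (u - 5)*(u - 3)*(u - 5)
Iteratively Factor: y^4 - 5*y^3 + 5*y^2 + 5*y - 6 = (y - 3)*(y^3 - 2*y^2 - y + 2) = (y - 3)*(y + 1)*(y^2 - 3*y + 2) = (y - 3)*(y - 2)*(y + 1)*(y - 1)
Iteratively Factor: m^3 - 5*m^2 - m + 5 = (m + 1)*(m^2 - 6*m + 5) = (m - 1)*(m + 1)*(m - 5)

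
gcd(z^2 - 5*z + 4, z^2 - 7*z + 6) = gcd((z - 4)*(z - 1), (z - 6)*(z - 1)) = z - 1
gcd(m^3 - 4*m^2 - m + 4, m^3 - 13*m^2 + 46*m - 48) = 1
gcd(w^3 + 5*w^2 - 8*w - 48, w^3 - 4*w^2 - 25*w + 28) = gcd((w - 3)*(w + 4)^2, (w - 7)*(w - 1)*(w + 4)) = w + 4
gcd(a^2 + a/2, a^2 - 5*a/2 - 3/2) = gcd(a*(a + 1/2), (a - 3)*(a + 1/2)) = a + 1/2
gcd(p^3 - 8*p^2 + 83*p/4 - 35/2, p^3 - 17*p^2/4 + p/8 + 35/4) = p^2 - 11*p/2 + 7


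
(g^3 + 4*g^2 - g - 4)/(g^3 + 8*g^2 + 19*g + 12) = (g - 1)/(g + 3)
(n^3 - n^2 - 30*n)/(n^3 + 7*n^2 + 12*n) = (n^2 - n - 30)/(n^2 + 7*n + 12)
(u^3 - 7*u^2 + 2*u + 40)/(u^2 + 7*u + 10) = (u^2 - 9*u + 20)/(u + 5)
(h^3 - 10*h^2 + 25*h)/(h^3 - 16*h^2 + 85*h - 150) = h/(h - 6)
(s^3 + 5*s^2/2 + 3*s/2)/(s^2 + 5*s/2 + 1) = s*(2*s^2 + 5*s + 3)/(2*s^2 + 5*s + 2)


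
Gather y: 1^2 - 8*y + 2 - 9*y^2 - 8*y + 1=-9*y^2 - 16*y + 4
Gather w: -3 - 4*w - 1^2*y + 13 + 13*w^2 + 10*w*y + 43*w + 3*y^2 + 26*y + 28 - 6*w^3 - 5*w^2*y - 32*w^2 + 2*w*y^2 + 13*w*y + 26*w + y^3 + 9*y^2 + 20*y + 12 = -6*w^3 + w^2*(-5*y - 19) + w*(2*y^2 + 23*y + 65) + y^3 + 12*y^2 + 45*y + 50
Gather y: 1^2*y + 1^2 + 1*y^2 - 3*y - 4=y^2 - 2*y - 3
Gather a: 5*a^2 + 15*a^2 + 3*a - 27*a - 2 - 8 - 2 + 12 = 20*a^2 - 24*a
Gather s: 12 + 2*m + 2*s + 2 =2*m + 2*s + 14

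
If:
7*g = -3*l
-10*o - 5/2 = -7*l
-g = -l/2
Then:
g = 0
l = 0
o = -1/4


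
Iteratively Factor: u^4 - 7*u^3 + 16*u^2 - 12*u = (u - 3)*(u^3 - 4*u^2 + 4*u) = u*(u - 3)*(u^2 - 4*u + 4) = u*(u - 3)*(u - 2)*(u - 2)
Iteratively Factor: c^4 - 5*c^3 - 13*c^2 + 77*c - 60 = (c - 3)*(c^3 - 2*c^2 - 19*c + 20) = (c - 3)*(c + 4)*(c^2 - 6*c + 5) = (c - 3)*(c - 1)*(c + 4)*(c - 5)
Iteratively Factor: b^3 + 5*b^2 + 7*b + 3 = (b + 3)*(b^2 + 2*b + 1) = (b + 1)*(b + 3)*(b + 1)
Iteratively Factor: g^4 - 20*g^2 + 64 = (g + 2)*(g^3 - 2*g^2 - 16*g + 32) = (g - 4)*(g + 2)*(g^2 + 2*g - 8) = (g - 4)*(g - 2)*(g + 2)*(g + 4)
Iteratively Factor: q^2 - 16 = (q - 4)*(q + 4)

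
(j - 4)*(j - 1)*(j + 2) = j^3 - 3*j^2 - 6*j + 8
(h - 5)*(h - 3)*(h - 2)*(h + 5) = h^4 - 5*h^3 - 19*h^2 + 125*h - 150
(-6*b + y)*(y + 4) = -6*b*y - 24*b + y^2 + 4*y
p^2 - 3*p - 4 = (p - 4)*(p + 1)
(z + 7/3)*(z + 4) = z^2 + 19*z/3 + 28/3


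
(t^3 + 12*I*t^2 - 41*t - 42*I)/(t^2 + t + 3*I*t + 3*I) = (t^2 + 9*I*t - 14)/(t + 1)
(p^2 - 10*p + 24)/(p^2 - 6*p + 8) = (p - 6)/(p - 2)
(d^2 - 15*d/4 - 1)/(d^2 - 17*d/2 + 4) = (4*d^2 - 15*d - 4)/(2*(2*d^2 - 17*d + 8))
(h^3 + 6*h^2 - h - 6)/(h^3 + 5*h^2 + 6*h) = (h^3 + 6*h^2 - h - 6)/(h*(h^2 + 5*h + 6))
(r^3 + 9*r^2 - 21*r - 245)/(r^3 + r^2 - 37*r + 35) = (r + 7)/(r - 1)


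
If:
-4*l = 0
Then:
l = 0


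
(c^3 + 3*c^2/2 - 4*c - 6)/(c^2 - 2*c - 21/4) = 2*(c^2 - 4)/(2*c - 7)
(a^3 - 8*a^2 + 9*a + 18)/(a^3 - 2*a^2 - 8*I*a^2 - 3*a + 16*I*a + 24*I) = (a - 6)/(a - 8*I)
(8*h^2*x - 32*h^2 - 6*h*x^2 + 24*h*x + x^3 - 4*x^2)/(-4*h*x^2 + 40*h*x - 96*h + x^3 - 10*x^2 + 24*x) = (-2*h + x)/(x - 6)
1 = 1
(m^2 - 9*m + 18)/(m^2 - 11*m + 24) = (m - 6)/(m - 8)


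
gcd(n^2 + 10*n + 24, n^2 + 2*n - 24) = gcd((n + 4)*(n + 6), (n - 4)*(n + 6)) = n + 6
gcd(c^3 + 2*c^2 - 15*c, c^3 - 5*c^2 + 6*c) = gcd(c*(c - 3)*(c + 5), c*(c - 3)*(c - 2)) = c^2 - 3*c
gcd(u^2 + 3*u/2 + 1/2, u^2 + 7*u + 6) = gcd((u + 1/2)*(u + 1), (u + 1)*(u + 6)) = u + 1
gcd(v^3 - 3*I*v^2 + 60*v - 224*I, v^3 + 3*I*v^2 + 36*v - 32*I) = v^2 + 4*I*v + 32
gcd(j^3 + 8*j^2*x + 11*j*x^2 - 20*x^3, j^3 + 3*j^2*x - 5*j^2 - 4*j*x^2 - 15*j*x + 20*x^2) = -j^2 - 3*j*x + 4*x^2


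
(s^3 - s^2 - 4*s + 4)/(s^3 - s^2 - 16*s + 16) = (s^2 - 4)/(s^2 - 16)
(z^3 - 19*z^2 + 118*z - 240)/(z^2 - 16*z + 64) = (z^2 - 11*z + 30)/(z - 8)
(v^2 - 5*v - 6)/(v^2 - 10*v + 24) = (v + 1)/(v - 4)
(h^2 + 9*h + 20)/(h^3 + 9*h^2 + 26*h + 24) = (h + 5)/(h^2 + 5*h + 6)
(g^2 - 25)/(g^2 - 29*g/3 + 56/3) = 3*(g^2 - 25)/(3*g^2 - 29*g + 56)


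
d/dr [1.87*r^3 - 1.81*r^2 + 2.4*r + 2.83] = 5.61*r^2 - 3.62*r + 2.4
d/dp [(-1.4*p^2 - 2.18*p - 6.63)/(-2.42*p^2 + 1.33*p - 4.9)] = (-7.1376*p^2 - 18.3692*p + 19.4999)/(5.8564*p^4 - 6.4372*p^3 + 25.4849*p^2 - 13.034*p + 24.01)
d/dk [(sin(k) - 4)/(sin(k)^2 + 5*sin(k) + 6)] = (8*sin(k) + cos(k)^2 + 25)*cos(k)/(sin(k)^2 + 5*sin(k) + 6)^2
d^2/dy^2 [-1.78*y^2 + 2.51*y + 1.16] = -3.56000000000000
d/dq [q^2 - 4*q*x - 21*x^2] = 2*q - 4*x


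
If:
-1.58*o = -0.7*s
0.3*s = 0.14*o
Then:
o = 0.00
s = 0.00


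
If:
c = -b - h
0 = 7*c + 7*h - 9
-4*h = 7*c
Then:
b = -9/7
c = -12/7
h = 3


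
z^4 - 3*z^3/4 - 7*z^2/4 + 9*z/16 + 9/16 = (z - 3/2)*(z - 3/4)*(z + 1/2)*(z + 1)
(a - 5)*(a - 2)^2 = a^3 - 9*a^2 + 24*a - 20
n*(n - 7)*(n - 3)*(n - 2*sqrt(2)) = n^4 - 10*n^3 - 2*sqrt(2)*n^3 + 21*n^2 + 20*sqrt(2)*n^2 - 42*sqrt(2)*n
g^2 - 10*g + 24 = (g - 6)*(g - 4)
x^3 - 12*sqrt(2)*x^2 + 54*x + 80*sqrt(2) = (x - 8*sqrt(2))*(x - 5*sqrt(2))*(x + sqrt(2))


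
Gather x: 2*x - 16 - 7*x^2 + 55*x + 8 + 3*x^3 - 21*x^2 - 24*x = 3*x^3 - 28*x^2 + 33*x - 8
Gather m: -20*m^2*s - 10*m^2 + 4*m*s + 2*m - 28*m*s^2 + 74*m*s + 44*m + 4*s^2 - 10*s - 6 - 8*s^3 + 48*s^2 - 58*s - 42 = m^2*(-20*s - 10) + m*(-28*s^2 + 78*s + 46) - 8*s^3 + 52*s^2 - 68*s - 48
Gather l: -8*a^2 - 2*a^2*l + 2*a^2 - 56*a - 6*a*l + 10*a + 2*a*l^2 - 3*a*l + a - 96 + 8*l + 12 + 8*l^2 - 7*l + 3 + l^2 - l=-6*a^2 - 45*a + l^2*(2*a + 9) + l*(-2*a^2 - 9*a) - 81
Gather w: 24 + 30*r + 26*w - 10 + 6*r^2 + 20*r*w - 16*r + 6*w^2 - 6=6*r^2 + 14*r + 6*w^2 + w*(20*r + 26) + 8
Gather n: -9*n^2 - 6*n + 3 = -9*n^2 - 6*n + 3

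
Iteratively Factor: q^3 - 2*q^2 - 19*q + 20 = (q + 4)*(q^2 - 6*q + 5) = (q - 5)*(q + 4)*(q - 1)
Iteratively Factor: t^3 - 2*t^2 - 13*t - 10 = (t + 1)*(t^2 - 3*t - 10) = (t + 1)*(t + 2)*(t - 5)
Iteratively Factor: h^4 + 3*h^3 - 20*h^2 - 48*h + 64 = (h + 4)*(h^3 - h^2 - 16*h + 16) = (h - 1)*(h + 4)*(h^2 - 16) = (h - 4)*(h - 1)*(h + 4)*(h + 4)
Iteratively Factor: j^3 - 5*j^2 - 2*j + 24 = (j - 3)*(j^2 - 2*j - 8) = (j - 4)*(j - 3)*(j + 2)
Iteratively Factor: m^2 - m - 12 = (m - 4)*(m + 3)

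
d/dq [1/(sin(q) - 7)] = -cos(q)/(sin(q) - 7)^2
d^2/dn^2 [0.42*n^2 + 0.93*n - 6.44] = 0.840000000000000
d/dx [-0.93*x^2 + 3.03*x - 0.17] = 3.03 - 1.86*x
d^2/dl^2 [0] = 0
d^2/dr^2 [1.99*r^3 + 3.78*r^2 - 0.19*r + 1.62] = 11.94*r + 7.56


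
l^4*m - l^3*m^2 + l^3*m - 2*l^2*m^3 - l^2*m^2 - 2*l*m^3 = l*(l - 2*m)*(l + m)*(l*m + m)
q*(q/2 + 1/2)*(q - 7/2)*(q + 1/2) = q^4/2 - q^3 - 19*q^2/8 - 7*q/8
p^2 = p^2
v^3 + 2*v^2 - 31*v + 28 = (v - 4)*(v - 1)*(v + 7)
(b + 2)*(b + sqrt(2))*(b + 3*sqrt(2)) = b^3 + 2*b^2 + 4*sqrt(2)*b^2 + 6*b + 8*sqrt(2)*b + 12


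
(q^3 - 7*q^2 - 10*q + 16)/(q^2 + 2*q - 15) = (q^3 - 7*q^2 - 10*q + 16)/(q^2 + 2*q - 15)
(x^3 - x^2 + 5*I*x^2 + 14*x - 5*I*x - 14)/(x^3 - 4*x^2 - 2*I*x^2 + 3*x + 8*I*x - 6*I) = (x + 7*I)/(x - 3)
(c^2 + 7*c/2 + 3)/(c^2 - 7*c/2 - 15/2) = (c + 2)/(c - 5)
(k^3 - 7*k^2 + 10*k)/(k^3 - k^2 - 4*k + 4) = k*(k - 5)/(k^2 + k - 2)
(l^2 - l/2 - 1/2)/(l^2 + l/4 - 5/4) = 2*(2*l + 1)/(4*l + 5)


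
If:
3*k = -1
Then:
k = -1/3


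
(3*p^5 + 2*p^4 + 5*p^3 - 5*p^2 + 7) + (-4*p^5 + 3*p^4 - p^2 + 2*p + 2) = -p^5 + 5*p^4 + 5*p^3 - 6*p^2 + 2*p + 9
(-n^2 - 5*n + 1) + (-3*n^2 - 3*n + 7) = -4*n^2 - 8*n + 8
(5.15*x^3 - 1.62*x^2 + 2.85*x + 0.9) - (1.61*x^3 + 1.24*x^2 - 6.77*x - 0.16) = 3.54*x^3 - 2.86*x^2 + 9.62*x + 1.06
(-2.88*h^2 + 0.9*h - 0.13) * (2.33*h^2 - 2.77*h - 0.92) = -6.7104*h^4 + 10.0746*h^3 - 0.1463*h^2 - 0.4679*h + 0.1196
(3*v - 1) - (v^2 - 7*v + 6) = -v^2 + 10*v - 7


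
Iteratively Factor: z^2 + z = (z + 1)*(z)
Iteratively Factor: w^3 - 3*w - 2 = (w + 1)*(w^2 - w - 2) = (w + 1)^2*(w - 2)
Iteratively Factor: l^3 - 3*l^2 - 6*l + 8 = (l + 2)*(l^2 - 5*l + 4) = (l - 4)*(l + 2)*(l - 1)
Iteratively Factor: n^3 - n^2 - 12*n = (n)*(n^2 - n - 12) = n*(n + 3)*(n - 4)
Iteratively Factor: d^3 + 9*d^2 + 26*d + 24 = (d + 2)*(d^2 + 7*d + 12) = (d + 2)*(d + 3)*(d + 4)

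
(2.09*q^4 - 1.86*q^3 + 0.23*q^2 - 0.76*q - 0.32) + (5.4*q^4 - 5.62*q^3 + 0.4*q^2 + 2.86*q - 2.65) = 7.49*q^4 - 7.48*q^3 + 0.63*q^2 + 2.1*q - 2.97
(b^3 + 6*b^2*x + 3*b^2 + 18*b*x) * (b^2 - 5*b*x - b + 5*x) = b^5 + b^4*x + 2*b^4 - 30*b^3*x^2 + 2*b^3*x - 3*b^3 - 60*b^2*x^2 - 3*b^2*x + 90*b*x^2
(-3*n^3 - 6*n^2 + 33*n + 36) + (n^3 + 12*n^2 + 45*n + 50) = -2*n^3 + 6*n^2 + 78*n + 86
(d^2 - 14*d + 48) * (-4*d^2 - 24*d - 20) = -4*d^4 + 32*d^3 + 124*d^2 - 872*d - 960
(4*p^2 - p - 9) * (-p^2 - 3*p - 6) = -4*p^4 - 11*p^3 - 12*p^2 + 33*p + 54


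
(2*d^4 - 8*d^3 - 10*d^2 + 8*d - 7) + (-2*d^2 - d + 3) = 2*d^4 - 8*d^3 - 12*d^2 + 7*d - 4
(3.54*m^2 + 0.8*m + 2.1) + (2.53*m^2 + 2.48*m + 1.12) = 6.07*m^2 + 3.28*m + 3.22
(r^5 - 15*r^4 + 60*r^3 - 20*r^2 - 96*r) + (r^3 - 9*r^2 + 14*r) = r^5 - 15*r^4 + 61*r^3 - 29*r^2 - 82*r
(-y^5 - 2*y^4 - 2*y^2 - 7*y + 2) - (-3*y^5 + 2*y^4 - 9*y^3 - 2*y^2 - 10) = 2*y^5 - 4*y^4 + 9*y^3 - 7*y + 12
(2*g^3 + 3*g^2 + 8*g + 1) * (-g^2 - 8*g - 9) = -2*g^5 - 19*g^4 - 50*g^3 - 92*g^2 - 80*g - 9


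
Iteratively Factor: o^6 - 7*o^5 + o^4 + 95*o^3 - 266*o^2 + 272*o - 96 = (o + 4)*(o^5 - 11*o^4 + 45*o^3 - 85*o^2 + 74*o - 24) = (o - 3)*(o + 4)*(o^4 - 8*o^3 + 21*o^2 - 22*o + 8) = (o - 3)*(o - 2)*(o + 4)*(o^3 - 6*o^2 + 9*o - 4) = (o - 3)*(o - 2)*(o - 1)*(o + 4)*(o^2 - 5*o + 4) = (o - 4)*(o - 3)*(o - 2)*(o - 1)*(o + 4)*(o - 1)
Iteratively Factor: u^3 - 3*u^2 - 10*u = (u)*(u^2 - 3*u - 10) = u*(u - 5)*(u + 2)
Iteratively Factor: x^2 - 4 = (x - 2)*(x + 2)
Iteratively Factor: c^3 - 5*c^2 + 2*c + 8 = (c - 4)*(c^2 - c - 2) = (c - 4)*(c - 2)*(c + 1)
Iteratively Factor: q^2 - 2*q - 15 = (q + 3)*(q - 5)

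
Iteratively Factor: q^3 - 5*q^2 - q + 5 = (q + 1)*(q^2 - 6*q + 5) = (q - 5)*(q + 1)*(q - 1)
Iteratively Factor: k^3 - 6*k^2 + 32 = (k - 4)*(k^2 - 2*k - 8) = (k - 4)^2*(k + 2)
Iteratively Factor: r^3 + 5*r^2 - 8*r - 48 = (r + 4)*(r^2 + r - 12) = (r + 4)^2*(r - 3)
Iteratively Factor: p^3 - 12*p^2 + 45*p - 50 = (p - 5)*(p^2 - 7*p + 10) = (p - 5)^2*(p - 2)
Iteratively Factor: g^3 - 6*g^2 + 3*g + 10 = (g - 5)*(g^2 - g - 2) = (g - 5)*(g + 1)*(g - 2)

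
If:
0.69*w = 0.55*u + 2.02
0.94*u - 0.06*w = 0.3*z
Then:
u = 0.33625730994152*z + 0.196881091617934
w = 0.268031189083821*z + 3.08447043534763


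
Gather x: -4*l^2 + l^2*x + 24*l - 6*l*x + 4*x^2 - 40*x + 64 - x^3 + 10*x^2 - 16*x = -4*l^2 + 24*l - x^3 + 14*x^2 + x*(l^2 - 6*l - 56) + 64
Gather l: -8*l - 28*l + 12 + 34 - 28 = 18 - 36*l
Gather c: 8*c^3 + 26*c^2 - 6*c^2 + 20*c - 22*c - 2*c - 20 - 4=8*c^3 + 20*c^2 - 4*c - 24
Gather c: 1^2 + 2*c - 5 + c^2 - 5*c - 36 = c^2 - 3*c - 40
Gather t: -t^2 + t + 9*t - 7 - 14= -t^2 + 10*t - 21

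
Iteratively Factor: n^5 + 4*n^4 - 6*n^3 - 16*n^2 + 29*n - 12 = (n - 1)*(n^4 + 5*n^3 - n^2 - 17*n + 12) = (n - 1)^2*(n^3 + 6*n^2 + 5*n - 12) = (n - 1)^2*(n + 4)*(n^2 + 2*n - 3) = (n - 1)^3*(n + 4)*(n + 3)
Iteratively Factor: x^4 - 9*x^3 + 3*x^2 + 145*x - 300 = (x + 4)*(x^3 - 13*x^2 + 55*x - 75) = (x - 3)*(x + 4)*(x^2 - 10*x + 25) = (x - 5)*(x - 3)*(x + 4)*(x - 5)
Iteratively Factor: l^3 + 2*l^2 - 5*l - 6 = (l + 1)*(l^2 + l - 6) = (l - 2)*(l + 1)*(l + 3)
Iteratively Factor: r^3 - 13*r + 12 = (r - 3)*(r^2 + 3*r - 4) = (r - 3)*(r + 4)*(r - 1)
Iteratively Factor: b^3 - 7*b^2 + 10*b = (b - 2)*(b^2 - 5*b) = b*(b - 2)*(b - 5)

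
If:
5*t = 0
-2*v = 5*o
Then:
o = -2*v/5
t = 0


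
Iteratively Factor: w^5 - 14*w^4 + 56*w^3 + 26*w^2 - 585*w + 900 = (w - 5)*(w^4 - 9*w^3 + 11*w^2 + 81*w - 180) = (w - 5)^2*(w^3 - 4*w^2 - 9*w + 36) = (w - 5)^2*(w - 4)*(w^2 - 9) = (w - 5)^2*(w - 4)*(w - 3)*(w + 3)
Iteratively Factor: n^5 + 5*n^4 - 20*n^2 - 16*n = (n + 4)*(n^4 + n^3 - 4*n^2 - 4*n) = n*(n + 4)*(n^3 + n^2 - 4*n - 4) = n*(n + 1)*(n + 4)*(n^2 - 4) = n*(n - 2)*(n + 1)*(n + 4)*(n + 2)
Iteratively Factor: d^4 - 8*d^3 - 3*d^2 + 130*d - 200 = (d - 2)*(d^3 - 6*d^2 - 15*d + 100) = (d - 5)*(d - 2)*(d^2 - d - 20) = (d - 5)^2*(d - 2)*(d + 4)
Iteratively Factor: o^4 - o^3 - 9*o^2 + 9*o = (o)*(o^3 - o^2 - 9*o + 9) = o*(o + 3)*(o^2 - 4*o + 3) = o*(o - 1)*(o + 3)*(o - 3)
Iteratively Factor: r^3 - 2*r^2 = (r)*(r^2 - 2*r) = r^2*(r - 2)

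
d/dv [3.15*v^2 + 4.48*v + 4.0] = 6.3*v + 4.48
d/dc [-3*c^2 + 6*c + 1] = 6 - 6*c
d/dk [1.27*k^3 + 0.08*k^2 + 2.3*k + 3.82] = 3.81*k^2 + 0.16*k + 2.3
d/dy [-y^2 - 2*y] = -2*y - 2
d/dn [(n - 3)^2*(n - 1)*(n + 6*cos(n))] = (n - 3)*(-(n - 3)*(n - 1)*(6*sin(n) - 1) + (n - 3)*(n + 6*cos(n)) + (n + 6*cos(n))*(2*n - 2))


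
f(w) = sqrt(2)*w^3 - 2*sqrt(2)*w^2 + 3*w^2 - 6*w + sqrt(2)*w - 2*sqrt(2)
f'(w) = 3*sqrt(2)*w^2 - 4*sqrt(2)*w + 6*w - 6 + sqrt(2)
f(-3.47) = -43.94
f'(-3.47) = 45.31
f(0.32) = -4.23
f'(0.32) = -4.04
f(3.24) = 32.22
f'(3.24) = 41.06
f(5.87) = 262.21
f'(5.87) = 143.62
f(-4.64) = -119.13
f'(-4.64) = 85.16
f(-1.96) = -3.83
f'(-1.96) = 11.04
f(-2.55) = -13.47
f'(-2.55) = 22.13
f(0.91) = -5.79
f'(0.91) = -0.76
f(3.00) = 23.14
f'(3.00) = 34.63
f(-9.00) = -978.62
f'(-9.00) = 335.98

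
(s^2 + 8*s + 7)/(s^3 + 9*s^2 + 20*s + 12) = (s + 7)/(s^2 + 8*s + 12)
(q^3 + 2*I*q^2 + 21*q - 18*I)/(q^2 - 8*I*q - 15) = (q^2 + 5*I*q + 6)/(q - 5*I)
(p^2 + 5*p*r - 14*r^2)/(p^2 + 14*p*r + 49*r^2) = (p - 2*r)/(p + 7*r)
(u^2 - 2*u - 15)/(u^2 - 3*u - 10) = (u + 3)/(u + 2)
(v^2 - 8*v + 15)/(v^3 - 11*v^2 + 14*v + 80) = (v - 3)/(v^2 - 6*v - 16)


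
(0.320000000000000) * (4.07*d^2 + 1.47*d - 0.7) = 1.3024*d^2 + 0.4704*d - 0.224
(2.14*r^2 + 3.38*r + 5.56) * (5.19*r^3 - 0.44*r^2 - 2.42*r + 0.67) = 11.1066*r^5 + 16.6006*r^4 + 22.1904*r^3 - 9.1922*r^2 - 11.1906*r + 3.7252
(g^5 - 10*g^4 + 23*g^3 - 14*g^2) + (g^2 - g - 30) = g^5 - 10*g^4 + 23*g^3 - 13*g^2 - g - 30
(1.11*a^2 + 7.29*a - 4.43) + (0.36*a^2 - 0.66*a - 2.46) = 1.47*a^2 + 6.63*a - 6.89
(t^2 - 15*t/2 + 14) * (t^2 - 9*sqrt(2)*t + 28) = t^4 - 9*sqrt(2)*t^3 - 15*t^3/2 + 42*t^2 + 135*sqrt(2)*t^2/2 - 210*t - 126*sqrt(2)*t + 392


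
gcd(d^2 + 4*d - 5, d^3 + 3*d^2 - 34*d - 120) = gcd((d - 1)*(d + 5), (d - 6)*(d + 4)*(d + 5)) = d + 5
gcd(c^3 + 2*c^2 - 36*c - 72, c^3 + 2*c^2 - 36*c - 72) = c^3 + 2*c^2 - 36*c - 72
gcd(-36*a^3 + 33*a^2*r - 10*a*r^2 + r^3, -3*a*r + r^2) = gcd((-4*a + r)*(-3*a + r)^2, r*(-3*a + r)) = -3*a + r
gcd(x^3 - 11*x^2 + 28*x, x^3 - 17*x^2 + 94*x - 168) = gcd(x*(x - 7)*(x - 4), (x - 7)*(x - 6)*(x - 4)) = x^2 - 11*x + 28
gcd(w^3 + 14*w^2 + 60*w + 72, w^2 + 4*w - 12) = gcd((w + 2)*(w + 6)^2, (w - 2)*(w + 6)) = w + 6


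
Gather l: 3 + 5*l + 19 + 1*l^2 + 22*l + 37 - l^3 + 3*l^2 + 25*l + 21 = -l^3 + 4*l^2 + 52*l + 80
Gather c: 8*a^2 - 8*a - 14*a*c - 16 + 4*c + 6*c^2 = 8*a^2 - 8*a + 6*c^2 + c*(4 - 14*a) - 16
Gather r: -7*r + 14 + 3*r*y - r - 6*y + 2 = r*(3*y - 8) - 6*y + 16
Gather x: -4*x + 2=2 - 4*x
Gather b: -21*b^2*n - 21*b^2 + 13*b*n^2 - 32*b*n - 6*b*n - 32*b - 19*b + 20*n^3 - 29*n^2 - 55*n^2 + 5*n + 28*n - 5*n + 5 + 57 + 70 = b^2*(-21*n - 21) + b*(13*n^2 - 38*n - 51) + 20*n^3 - 84*n^2 + 28*n + 132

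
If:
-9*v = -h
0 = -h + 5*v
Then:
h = 0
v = 0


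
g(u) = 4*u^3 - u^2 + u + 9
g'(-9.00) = 991.00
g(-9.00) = -2997.00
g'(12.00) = 1705.00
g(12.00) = 6789.00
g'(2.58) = 75.72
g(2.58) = 73.62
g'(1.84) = 37.95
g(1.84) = 32.37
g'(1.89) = 40.09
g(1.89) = 34.32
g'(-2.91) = 108.44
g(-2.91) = -100.95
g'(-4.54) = 257.42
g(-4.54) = -390.46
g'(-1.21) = 20.99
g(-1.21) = -0.76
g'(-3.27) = 135.85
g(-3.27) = -144.83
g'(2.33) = 61.49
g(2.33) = 56.50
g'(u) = 12*u^2 - 2*u + 1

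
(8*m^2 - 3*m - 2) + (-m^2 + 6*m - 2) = 7*m^2 + 3*m - 4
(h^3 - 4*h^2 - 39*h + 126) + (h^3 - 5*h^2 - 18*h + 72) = 2*h^3 - 9*h^2 - 57*h + 198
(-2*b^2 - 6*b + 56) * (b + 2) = -2*b^3 - 10*b^2 + 44*b + 112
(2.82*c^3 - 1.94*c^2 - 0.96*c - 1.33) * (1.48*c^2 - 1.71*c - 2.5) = 4.1736*c^5 - 7.6934*c^4 - 5.1534*c^3 + 4.5232*c^2 + 4.6743*c + 3.325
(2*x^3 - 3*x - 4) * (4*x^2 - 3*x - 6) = 8*x^5 - 6*x^4 - 24*x^3 - 7*x^2 + 30*x + 24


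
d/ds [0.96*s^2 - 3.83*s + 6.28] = 1.92*s - 3.83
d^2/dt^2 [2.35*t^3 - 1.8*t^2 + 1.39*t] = 14.1*t - 3.6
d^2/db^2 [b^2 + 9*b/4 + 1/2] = 2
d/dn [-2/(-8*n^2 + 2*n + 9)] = 4*(1 - 8*n)/(-8*n^2 + 2*n + 9)^2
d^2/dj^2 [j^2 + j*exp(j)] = j*exp(j) + 2*exp(j) + 2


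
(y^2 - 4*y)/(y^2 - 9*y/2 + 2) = 2*y/(2*y - 1)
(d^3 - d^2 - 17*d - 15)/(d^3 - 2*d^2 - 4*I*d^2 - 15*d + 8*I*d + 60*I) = (d + 1)/(d - 4*I)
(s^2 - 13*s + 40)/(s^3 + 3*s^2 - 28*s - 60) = (s - 8)/(s^2 + 8*s + 12)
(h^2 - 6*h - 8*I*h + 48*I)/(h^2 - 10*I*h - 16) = (h - 6)/(h - 2*I)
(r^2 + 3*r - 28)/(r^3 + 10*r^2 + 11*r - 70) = (r - 4)/(r^2 + 3*r - 10)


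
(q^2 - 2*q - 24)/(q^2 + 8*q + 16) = (q - 6)/(q + 4)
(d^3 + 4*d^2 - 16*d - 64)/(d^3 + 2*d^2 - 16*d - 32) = (d + 4)/(d + 2)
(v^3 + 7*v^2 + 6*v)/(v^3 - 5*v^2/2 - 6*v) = 2*(v^2 + 7*v + 6)/(2*v^2 - 5*v - 12)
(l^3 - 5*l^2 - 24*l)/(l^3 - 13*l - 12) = l*(l - 8)/(l^2 - 3*l - 4)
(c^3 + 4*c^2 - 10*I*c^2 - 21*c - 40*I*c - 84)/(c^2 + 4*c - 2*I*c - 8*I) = (c^2 - 10*I*c - 21)/(c - 2*I)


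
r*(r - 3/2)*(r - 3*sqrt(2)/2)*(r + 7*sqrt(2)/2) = r^4 - 3*r^3/2 + 2*sqrt(2)*r^3 - 21*r^2/2 - 3*sqrt(2)*r^2 + 63*r/4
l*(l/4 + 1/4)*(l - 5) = l^3/4 - l^2 - 5*l/4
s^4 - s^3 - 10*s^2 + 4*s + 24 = (s - 3)*(s - 2)*(s + 2)^2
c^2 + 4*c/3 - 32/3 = (c - 8/3)*(c + 4)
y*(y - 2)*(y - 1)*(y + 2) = y^4 - y^3 - 4*y^2 + 4*y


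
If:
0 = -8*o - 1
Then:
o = -1/8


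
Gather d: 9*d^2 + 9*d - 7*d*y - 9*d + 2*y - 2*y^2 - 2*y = 9*d^2 - 7*d*y - 2*y^2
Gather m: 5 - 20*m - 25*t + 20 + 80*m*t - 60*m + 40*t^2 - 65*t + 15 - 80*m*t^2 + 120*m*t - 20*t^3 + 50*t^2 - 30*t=m*(-80*t^2 + 200*t - 80) - 20*t^3 + 90*t^2 - 120*t + 40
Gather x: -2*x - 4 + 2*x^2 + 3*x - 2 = 2*x^2 + x - 6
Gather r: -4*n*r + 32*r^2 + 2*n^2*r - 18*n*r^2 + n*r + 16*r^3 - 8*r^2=16*r^3 + r^2*(24 - 18*n) + r*(2*n^2 - 3*n)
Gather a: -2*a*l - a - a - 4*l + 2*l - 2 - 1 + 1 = a*(-2*l - 2) - 2*l - 2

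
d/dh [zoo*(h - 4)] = zoo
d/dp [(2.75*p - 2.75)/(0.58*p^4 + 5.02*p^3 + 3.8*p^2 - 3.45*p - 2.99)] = (1.595*p^4 + 13.805*p^3 + 10.45*p^2 - 9.4875*p - 8.2225)*(0.58*p^4 + 5.02*p^3 + 3.8*p^2 - 3.45*p - (p - 1)*(2.32*p^3 + 15.06*p^2 + 7.6*p - 3.45) - 2.99)/(0.58*p^4 + 5.02*p^3 + 3.8*p^2 - 3.45*p - 2.99)^3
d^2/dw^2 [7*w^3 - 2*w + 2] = 42*w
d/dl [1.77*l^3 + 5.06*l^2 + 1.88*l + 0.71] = 5.31*l^2 + 10.12*l + 1.88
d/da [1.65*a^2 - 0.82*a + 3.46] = 3.3*a - 0.82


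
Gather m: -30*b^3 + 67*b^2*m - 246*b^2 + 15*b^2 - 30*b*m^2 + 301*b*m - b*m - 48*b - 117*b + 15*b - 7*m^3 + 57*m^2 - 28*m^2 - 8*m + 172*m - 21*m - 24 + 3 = -30*b^3 - 231*b^2 - 150*b - 7*m^3 + m^2*(29 - 30*b) + m*(67*b^2 + 300*b + 143) - 21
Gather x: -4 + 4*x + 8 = 4*x + 4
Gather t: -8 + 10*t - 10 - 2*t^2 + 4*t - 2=-2*t^2 + 14*t - 20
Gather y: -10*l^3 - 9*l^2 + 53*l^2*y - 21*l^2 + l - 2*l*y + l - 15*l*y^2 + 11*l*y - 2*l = -10*l^3 - 30*l^2 - 15*l*y^2 + y*(53*l^2 + 9*l)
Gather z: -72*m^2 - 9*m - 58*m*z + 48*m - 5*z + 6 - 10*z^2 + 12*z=-72*m^2 + 39*m - 10*z^2 + z*(7 - 58*m) + 6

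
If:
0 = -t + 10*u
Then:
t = 10*u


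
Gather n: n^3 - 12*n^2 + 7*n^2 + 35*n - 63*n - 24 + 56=n^3 - 5*n^2 - 28*n + 32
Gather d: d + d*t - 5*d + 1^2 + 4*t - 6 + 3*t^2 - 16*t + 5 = d*(t - 4) + 3*t^2 - 12*t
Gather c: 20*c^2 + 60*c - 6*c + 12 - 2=20*c^2 + 54*c + 10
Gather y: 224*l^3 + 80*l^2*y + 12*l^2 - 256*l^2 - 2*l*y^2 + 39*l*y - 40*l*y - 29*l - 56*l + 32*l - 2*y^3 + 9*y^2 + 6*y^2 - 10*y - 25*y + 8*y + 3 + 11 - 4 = 224*l^3 - 244*l^2 - 53*l - 2*y^3 + y^2*(15 - 2*l) + y*(80*l^2 - l - 27) + 10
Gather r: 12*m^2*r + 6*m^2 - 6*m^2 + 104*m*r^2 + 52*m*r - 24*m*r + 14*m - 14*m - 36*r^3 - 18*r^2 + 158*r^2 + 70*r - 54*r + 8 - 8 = -36*r^3 + r^2*(104*m + 140) + r*(12*m^2 + 28*m + 16)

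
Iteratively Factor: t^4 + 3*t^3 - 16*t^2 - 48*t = (t)*(t^3 + 3*t^2 - 16*t - 48) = t*(t + 4)*(t^2 - t - 12) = t*(t + 3)*(t + 4)*(t - 4)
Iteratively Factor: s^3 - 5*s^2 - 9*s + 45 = (s + 3)*(s^2 - 8*s + 15) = (s - 5)*(s + 3)*(s - 3)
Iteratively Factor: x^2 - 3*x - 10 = (x + 2)*(x - 5)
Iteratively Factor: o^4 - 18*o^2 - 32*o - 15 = (o + 3)*(o^3 - 3*o^2 - 9*o - 5) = (o + 1)*(o + 3)*(o^2 - 4*o - 5) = (o + 1)^2*(o + 3)*(o - 5)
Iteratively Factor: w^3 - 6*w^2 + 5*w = (w - 1)*(w^2 - 5*w) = w*(w - 1)*(w - 5)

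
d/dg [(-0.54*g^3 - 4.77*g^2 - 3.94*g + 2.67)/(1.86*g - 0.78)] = (-2.0088*g^3 - 7.6086*g^2 + 7.4412*g - 1.893)/(3.4596*g^2 - 2.9016*g + 0.6084)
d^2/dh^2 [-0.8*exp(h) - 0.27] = -0.8*exp(h)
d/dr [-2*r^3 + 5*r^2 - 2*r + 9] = -6*r^2 + 10*r - 2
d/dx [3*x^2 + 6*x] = 6*x + 6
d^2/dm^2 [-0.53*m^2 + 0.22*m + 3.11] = -1.06000000000000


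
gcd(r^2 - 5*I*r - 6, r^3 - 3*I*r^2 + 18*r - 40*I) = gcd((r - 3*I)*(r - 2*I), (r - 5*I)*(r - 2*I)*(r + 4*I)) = r - 2*I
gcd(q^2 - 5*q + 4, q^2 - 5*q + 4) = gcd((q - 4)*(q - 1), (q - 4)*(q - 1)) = q^2 - 5*q + 4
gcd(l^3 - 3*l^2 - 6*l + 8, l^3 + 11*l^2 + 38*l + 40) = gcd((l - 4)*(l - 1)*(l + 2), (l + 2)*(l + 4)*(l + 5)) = l + 2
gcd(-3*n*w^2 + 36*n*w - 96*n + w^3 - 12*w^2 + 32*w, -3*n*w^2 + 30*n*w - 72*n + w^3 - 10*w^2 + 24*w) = -3*n*w + 12*n + w^2 - 4*w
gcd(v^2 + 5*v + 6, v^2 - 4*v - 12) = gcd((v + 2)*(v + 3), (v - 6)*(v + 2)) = v + 2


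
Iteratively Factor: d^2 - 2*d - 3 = (d + 1)*(d - 3)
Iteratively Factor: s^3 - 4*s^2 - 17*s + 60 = (s + 4)*(s^2 - 8*s + 15) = (s - 5)*(s + 4)*(s - 3)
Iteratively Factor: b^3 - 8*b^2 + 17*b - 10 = (b - 1)*(b^2 - 7*b + 10) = (b - 2)*(b - 1)*(b - 5)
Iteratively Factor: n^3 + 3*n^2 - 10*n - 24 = (n - 3)*(n^2 + 6*n + 8) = (n - 3)*(n + 4)*(n + 2)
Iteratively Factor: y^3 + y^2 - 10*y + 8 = (y - 1)*(y^2 + 2*y - 8) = (y - 1)*(y + 4)*(y - 2)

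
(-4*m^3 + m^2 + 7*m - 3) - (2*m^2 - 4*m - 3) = -4*m^3 - m^2 + 11*m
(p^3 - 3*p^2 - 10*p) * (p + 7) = p^4 + 4*p^3 - 31*p^2 - 70*p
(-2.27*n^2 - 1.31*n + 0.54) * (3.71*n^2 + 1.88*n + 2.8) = -8.4217*n^4 - 9.1277*n^3 - 6.8154*n^2 - 2.6528*n + 1.512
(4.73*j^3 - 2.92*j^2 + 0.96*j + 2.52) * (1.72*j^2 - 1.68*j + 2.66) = 8.1356*j^5 - 12.9688*j^4 + 19.1386*j^3 - 5.0456*j^2 - 1.68*j + 6.7032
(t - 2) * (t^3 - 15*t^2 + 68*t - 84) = t^4 - 17*t^3 + 98*t^2 - 220*t + 168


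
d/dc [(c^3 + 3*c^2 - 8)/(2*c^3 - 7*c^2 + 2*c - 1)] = (-13*c^4 + 4*c^3 + 51*c^2 - 118*c + 16)/(4*c^6 - 28*c^5 + 57*c^4 - 32*c^3 + 18*c^2 - 4*c + 1)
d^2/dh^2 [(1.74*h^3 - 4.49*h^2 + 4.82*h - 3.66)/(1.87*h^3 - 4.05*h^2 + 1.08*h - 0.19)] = (-1.4210854715202e-14*h^7 - 5.04638199999999*h^6 + 80.0457240000001*h^5 - 310.78278*h^4 + 521.92385*h^3 - 365.410722*h^2 + 66.373596*h - 1.251358)/(6.539203*h^9 - 42.487335*h^8 + 103.347981*h^7 - 117.499638*h^6 + 68.321394*h^5 - 25.823529*h^4 + 6.448593*h^3 - 1.103463*h^2 + 0.116964*h - 0.006859)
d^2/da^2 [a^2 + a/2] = 2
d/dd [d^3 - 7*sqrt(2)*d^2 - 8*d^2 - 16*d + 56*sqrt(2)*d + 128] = 3*d^2 - 14*sqrt(2)*d - 16*d - 16 + 56*sqrt(2)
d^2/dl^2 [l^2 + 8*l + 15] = 2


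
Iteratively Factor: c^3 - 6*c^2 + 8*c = (c - 2)*(c^2 - 4*c) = (c - 4)*(c - 2)*(c)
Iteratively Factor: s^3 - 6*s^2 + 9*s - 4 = (s - 4)*(s^2 - 2*s + 1) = (s - 4)*(s - 1)*(s - 1)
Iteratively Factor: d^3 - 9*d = (d - 3)*(d^2 + 3*d) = d*(d - 3)*(d + 3)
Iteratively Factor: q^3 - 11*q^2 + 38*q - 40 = (q - 2)*(q^2 - 9*q + 20) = (q - 5)*(q - 2)*(q - 4)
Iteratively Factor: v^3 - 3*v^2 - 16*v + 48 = (v - 4)*(v^2 + v - 12) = (v - 4)*(v - 3)*(v + 4)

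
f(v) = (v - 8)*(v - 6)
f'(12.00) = 10.00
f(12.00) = 24.00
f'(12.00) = 10.00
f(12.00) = 24.00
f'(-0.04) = -14.08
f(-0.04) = 48.56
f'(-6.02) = -26.04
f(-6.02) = 168.52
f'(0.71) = -12.58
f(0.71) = 38.56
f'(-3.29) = -20.58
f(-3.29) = 104.88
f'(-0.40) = -14.80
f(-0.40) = 53.76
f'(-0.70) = -15.40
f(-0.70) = 58.29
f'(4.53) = -4.94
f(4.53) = 5.10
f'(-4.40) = -22.80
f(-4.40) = 128.96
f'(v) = 2*v - 14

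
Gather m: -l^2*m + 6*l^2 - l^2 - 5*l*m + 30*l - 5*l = 5*l^2 + 25*l + m*(-l^2 - 5*l)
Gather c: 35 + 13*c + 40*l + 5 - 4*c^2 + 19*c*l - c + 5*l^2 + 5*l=-4*c^2 + c*(19*l + 12) + 5*l^2 + 45*l + 40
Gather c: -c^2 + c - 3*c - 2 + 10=-c^2 - 2*c + 8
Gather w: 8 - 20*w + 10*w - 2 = 6 - 10*w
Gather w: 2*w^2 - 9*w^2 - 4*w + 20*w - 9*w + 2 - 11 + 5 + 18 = -7*w^2 + 7*w + 14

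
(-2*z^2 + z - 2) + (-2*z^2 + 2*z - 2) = -4*z^2 + 3*z - 4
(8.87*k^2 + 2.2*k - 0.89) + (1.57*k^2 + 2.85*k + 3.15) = 10.44*k^2 + 5.05*k + 2.26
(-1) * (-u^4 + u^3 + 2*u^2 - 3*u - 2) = u^4 - u^3 - 2*u^2 + 3*u + 2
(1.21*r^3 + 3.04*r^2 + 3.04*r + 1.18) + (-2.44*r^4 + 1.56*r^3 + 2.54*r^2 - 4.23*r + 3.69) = -2.44*r^4 + 2.77*r^3 + 5.58*r^2 - 1.19*r + 4.87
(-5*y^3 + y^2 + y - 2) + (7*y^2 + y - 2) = -5*y^3 + 8*y^2 + 2*y - 4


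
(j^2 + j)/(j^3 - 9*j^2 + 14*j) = (j + 1)/(j^2 - 9*j + 14)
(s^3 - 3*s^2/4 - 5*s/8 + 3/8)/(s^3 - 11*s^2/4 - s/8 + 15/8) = (2*s - 1)/(2*s - 5)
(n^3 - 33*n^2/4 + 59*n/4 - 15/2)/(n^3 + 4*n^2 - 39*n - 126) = (4*n^2 - 9*n + 5)/(4*(n^2 + 10*n + 21))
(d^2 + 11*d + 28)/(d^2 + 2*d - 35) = (d + 4)/(d - 5)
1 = 1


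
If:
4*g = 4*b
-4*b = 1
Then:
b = -1/4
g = -1/4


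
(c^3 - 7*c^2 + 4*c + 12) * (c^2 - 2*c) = c^5 - 9*c^4 + 18*c^3 + 4*c^2 - 24*c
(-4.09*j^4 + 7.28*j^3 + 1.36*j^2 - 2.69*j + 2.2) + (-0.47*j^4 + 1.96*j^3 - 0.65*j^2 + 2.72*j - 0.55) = -4.56*j^4 + 9.24*j^3 + 0.71*j^2 + 0.0300000000000002*j + 1.65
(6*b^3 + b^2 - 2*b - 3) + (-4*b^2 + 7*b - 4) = 6*b^3 - 3*b^2 + 5*b - 7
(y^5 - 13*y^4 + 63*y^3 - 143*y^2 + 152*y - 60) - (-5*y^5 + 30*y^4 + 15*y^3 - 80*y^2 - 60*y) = 6*y^5 - 43*y^4 + 48*y^3 - 63*y^2 + 212*y - 60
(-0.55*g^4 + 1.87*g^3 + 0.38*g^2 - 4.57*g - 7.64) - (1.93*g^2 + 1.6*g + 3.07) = -0.55*g^4 + 1.87*g^3 - 1.55*g^2 - 6.17*g - 10.71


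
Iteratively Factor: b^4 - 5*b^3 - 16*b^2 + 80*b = (b - 4)*(b^3 - b^2 - 20*b) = (b - 4)*(b + 4)*(b^2 - 5*b) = b*(b - 4)*(b + 4)*(b - 5)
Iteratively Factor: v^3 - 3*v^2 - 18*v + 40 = (v - 2)*(v^2 - v - 20) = (v - 5)*(v - 2)*(v + 4)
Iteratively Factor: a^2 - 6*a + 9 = (a - 3)*(a - 3)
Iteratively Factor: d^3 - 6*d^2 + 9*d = (d - 3)*(d^2 - 3*d) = (d - 3)^2*(d)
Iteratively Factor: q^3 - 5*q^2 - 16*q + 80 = (q - 4)*(q^2 - q - 20) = (q - 5)*(q - 4)*(q + 4)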